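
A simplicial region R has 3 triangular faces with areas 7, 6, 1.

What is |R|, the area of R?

7 + 6 + 1 = 14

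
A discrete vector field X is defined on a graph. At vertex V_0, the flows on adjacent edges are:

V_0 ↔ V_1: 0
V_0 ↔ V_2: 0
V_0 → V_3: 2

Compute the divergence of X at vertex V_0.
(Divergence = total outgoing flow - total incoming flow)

Divergence = sum of outgoing flows = 0 + 0 + 2 = 2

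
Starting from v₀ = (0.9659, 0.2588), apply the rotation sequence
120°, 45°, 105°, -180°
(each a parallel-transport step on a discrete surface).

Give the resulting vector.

Total rotation: 120° + 45° + 105° + (-180°) = 90°. Final vector: (-0.2588, 0.9659)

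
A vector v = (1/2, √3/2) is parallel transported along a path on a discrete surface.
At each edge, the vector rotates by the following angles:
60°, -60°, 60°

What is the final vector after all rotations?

Total rotation: 60° + (-60°) + 60° = 60°. Final vector: (-0.5000, 0.8660)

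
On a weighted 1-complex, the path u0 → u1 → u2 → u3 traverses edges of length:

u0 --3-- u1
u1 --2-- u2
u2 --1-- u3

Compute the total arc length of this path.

Arc length = 3 + 2 + 1 = 6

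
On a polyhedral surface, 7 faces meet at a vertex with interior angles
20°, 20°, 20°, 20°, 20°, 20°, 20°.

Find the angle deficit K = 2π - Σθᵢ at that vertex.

Sum of angles = 140°. K = 360° - 140° = 220° = 11π/9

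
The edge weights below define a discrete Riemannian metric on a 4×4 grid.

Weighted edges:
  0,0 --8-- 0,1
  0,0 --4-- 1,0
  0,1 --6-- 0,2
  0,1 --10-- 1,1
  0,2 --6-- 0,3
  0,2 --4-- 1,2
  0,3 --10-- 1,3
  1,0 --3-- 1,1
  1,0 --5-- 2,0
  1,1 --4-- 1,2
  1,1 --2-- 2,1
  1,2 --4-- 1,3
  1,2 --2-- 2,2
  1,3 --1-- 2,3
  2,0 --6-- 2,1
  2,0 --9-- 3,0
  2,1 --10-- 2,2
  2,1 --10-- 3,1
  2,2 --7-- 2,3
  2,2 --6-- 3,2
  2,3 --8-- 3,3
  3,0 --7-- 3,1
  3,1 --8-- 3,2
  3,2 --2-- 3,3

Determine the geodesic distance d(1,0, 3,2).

Shortest path: 1,0 → 1,1 → 1,2 → 2,2 → 3,2, total weight = 15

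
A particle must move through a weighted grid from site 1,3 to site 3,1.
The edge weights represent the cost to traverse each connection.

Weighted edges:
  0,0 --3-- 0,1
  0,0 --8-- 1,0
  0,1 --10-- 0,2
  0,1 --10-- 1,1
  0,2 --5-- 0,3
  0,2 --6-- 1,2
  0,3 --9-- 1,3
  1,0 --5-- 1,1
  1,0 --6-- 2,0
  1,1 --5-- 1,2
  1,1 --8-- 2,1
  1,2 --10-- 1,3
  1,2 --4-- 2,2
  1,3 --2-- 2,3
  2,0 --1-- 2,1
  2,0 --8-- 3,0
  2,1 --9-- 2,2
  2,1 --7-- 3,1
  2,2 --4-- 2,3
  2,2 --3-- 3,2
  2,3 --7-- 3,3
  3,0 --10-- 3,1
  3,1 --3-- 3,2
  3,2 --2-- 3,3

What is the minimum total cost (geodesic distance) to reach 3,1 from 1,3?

Shortest path: 1,3 → 2,3 → 2,2 → 3,2 → 3,1, total weight = 12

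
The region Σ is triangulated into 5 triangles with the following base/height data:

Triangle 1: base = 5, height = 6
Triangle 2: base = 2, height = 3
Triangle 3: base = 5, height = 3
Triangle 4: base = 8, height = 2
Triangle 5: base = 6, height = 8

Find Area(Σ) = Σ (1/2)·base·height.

(1/2)×5×6 + (1/2)×2×3 + (1/2)×5×3 + (1/2)×8×2 + (1/2)×6×8 = 57.5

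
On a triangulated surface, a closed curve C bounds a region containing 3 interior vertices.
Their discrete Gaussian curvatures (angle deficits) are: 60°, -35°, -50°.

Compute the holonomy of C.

Holonomy = total enclosed curvature = 60° + (-35°) + (-50°) = -25°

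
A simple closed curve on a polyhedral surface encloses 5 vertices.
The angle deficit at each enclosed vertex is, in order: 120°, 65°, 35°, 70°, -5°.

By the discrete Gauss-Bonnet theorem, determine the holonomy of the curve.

Holonomy = total enclosed curvature = 120° + 65° + 35° + 70° + (-5°) = 285°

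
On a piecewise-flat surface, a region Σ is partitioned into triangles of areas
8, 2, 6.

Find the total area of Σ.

8 + 2 + 6 = 16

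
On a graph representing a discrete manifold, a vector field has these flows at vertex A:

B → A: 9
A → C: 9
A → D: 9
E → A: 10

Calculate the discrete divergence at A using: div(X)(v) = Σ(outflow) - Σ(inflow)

Divergence = sum of outgoing flows = (-9) + 9 + 9 + (-10) = -1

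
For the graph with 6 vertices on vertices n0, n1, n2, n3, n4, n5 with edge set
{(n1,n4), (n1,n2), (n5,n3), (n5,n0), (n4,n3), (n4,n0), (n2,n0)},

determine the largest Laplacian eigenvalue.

Degrees: deg(n0) = 3, deg(n1) = 2, deg(n2) = 2, deg(n3) = 2, deg(n4) = 3, deg(n5) = 2.
L = D − A with rows/columns ordered (n0, n1, n2, n3, n4, n5):
  [ 3,  0, -1,  0, -1, -1]
  [ 0,  2, -1,  0, -1,  0]
  [-1, -1,  2,  0,  0,  0]
  [ 0,  0,  0,  2, -1, -1]
  [-1, -1,  0, -1,  3,  0]
  [-1,  0,  0, -1,  0,  2]
Characteristic polynomial: det(λI − L) = λ(λ − 1)(λ − 2)(λ − 3)²(λ − 5).
Roots: λ = 0; (λ − 1) = 0 ⇒ λ = 1; (λ − 2) = 0 ⇒ λ = 2; (λ − 3) = 0 ⇒ λ = 3 (multiplicity 2); (λ − 5) = 0 ⇒ λ = 5.
(Check: the roots sum (with multiplicity) to 14, matching trace L = Σdeg = 2·7 = 14.)
Laplacian eigenvalues: [0.0, 1.0, 2.0, 3.0, 3.0, 5.0]. Largest eigenvalue (spectral radius) = 5.0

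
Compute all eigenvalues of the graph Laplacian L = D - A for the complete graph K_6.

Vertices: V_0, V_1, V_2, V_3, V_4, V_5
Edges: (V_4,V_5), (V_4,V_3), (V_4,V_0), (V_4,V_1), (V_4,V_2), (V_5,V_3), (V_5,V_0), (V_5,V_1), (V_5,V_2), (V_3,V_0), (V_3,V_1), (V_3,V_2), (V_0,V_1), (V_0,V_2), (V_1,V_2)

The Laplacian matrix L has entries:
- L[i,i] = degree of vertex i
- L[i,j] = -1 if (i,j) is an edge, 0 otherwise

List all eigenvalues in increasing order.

For the complete graph K_n, L = nI − J (J = all-ones matrix). J has eigenvalues n (once, eigenvector 𝟙) and 0 (multiplicity n−1), so L has eigenvalues 0 (once) and n (multiplicity n−1). Here n = 6: eigenvalue 0 once and 6 with multiplicity 5.
Laplacian eigenvalues (increasing order): [0.0, 6.0, 6.0, 6.0, 6.0, 6.0]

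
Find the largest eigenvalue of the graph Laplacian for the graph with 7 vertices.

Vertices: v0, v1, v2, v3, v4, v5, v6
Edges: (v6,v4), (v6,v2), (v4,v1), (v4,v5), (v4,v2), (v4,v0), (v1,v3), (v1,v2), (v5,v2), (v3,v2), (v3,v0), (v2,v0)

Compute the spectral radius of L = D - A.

Degrees: deg(v0) = 3, deg(v1) = 3, deg(v2) = 6, deg(v3) = 3, deg(v4) = 5, deg(v5) = 2, deg(v6) = 2.
L = D − A with rows/columns ordered (v0, v1, v2, v3, v4, v5, v6):
  [ 3,  0, -1, -1, -1,  0,  0]
  [ 0,  3, -1, -1, -1,  0,  0]
  [-1, -1,  6, -1, -1, -1, -1]
  [-1, -1, -1,  3,  0,  0,  0]
  [-1, -1, -1,  0,  5, -1, -1]
  [ 0,  0, -1,  0, -1,  2,  0]
  [ 0,  0, -1,  0, -1,  0,  2]
Characteristic polynomial: det(λI − L) = λ(λ² − 8λ + 11)(λ − 2)(λ − 3)(λ − 4)(λ − 7).
Roots: λ = 0; (λ² − 8λ + 11) = 0 ⇒ λ = 4 ± √5 ≈ 1.7639, 6.2361; (λ − 2) = 0 ⇒ λ = 2; (λ − 3) = 0 ⇒ λ = 3; (λ − 4) = 0 ⇒ λ = 4; (λ − 7) = 0 ⇒ λ = 7.
(Check: the roots sum (with multiplicity) to 24, matching trace L = Σdeg = 2·12 = 24.)
Laplacian eigenvalues: [0.0, 1.7639, 2.0, 3.0, 4.0, 6.2361, 7.0]. Largest eigenvalue (spectral radius) = 7.0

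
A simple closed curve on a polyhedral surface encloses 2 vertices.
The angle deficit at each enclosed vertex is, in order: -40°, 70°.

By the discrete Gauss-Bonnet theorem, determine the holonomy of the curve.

Holonomy = total enclosed curvature = (-40°) + 70° = 30°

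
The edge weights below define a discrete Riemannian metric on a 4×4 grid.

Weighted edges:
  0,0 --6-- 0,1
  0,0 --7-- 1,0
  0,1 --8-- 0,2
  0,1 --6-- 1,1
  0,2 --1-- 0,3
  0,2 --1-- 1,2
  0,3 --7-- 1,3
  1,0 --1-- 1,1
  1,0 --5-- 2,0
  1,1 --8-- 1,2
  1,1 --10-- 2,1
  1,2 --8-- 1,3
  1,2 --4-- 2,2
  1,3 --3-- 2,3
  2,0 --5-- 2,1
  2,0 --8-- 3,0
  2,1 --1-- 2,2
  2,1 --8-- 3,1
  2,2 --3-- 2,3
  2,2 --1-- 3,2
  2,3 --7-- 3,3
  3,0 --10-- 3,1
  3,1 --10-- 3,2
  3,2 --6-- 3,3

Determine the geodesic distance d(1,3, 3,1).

Shortest path: 1,3 → 2,3 → 2,2 → 2,1 → 3,1, total weight = 15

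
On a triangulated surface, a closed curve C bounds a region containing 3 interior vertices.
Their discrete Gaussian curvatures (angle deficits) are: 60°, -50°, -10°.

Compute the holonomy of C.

Holonomy = total enclosed curvature = 60° + (-50°) + (-10°) = 0°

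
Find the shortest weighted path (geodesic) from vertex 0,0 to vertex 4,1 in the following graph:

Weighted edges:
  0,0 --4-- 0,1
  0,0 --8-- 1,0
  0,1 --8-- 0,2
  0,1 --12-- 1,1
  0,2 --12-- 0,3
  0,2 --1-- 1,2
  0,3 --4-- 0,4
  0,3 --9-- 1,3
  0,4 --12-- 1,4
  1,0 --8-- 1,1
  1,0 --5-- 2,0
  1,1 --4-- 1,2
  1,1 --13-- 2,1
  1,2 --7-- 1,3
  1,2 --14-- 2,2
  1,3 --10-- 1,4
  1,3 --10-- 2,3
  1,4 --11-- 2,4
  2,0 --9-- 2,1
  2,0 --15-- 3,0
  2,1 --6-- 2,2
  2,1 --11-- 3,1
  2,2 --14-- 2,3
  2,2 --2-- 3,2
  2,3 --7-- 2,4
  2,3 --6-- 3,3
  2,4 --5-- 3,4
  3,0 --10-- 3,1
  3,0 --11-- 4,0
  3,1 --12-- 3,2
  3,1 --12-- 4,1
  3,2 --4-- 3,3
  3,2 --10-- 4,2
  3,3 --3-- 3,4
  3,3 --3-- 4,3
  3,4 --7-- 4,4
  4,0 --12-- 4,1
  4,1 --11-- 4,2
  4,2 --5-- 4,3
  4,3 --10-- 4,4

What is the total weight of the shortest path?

Shortest path: 0,0 → 1,0 → 2,0 → 2,1 → 3,1 → 4,1, total weight = 45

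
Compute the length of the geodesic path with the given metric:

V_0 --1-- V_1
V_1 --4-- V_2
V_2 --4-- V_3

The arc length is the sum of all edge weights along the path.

Arc length = 1 + 4 + 4 = 9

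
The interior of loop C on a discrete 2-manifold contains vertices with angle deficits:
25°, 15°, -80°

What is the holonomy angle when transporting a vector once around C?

Holonomy = total enclosed curvature = 25° + 15° + (-80°) = -40°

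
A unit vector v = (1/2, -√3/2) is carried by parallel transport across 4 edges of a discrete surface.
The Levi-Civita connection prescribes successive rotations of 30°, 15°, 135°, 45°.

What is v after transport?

Total rotation: 30° + 15° + 135° + 45° = 225° ≡ -135° (mod 360°). Final vector: (-0.9659, 0.2588)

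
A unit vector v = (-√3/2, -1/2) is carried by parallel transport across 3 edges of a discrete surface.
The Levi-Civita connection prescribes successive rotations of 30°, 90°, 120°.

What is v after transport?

Total rotation: 30° + 90° + 120° = 240° ≡ -120° (mod 360°). Final vector: (0, 1)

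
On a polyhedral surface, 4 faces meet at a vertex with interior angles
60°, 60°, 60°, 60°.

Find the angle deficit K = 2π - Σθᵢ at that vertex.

Sum of angles = 240°. K = 360° - 240° = 120°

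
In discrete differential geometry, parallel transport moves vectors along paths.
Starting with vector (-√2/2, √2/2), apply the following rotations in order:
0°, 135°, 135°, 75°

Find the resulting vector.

Total rotation: 0° + 135° + 135° + 75° = 345° ≡ -15° (mod 360°). Final vector: (-0.5000, 0.8660)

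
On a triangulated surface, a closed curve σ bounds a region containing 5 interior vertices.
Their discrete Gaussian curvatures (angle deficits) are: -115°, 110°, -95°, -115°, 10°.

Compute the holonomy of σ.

Holonomy = total enclosed curvature = (-115°) + 110° + (-95°) + (-115°) + 10° = -205°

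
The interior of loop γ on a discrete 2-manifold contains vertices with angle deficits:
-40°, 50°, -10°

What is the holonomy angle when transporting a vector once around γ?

Holonomy = total enclosed curvature = (-40°) + 50° + (-10°) = 0°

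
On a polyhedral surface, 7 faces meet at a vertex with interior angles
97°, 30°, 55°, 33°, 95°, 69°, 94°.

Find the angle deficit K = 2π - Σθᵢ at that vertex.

Sum of angles = 473°. K = 360° - 473° = -113° = -113π/180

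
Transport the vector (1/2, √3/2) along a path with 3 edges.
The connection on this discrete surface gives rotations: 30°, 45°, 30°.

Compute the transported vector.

Total rotation: 30° + 45° + 30° = 105°. Final vector: (-0.9659, 0.2588)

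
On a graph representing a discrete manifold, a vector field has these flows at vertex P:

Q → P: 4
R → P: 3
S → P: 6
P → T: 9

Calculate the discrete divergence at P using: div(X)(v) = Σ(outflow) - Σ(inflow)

Divergence = sum of outgoing flows = (-4) + (-3) + (-6) + 9 = -4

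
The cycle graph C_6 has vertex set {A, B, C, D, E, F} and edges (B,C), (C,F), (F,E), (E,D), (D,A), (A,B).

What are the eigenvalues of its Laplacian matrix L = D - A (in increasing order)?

The cycle graph C_n has Laplacian eigenvalues λ_k = 2 − 2cos(2πk/n), k = 0, 1, …, n−1. Here n = 6:
k=0: 2 − 2cos(0) = 0.0; k=1: 2 − 2cos(π/3) = 1.0; k=2: 2 − 2cos(2π/3) = 3.0; k=3: 2 − 2cos(π) = 4.0; k=4: 2 − 2cos(4π/3) = 3.0; k=5: 2 − 2cos(5π/3) = 1.0.
Laplacian eigenvalues (increasing order): [0.0, 1.0, 1.0, 3.0, 3.0, 4.0]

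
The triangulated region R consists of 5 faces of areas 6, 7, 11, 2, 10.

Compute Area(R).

6 + 7 + 11 + 2 + 10 = 36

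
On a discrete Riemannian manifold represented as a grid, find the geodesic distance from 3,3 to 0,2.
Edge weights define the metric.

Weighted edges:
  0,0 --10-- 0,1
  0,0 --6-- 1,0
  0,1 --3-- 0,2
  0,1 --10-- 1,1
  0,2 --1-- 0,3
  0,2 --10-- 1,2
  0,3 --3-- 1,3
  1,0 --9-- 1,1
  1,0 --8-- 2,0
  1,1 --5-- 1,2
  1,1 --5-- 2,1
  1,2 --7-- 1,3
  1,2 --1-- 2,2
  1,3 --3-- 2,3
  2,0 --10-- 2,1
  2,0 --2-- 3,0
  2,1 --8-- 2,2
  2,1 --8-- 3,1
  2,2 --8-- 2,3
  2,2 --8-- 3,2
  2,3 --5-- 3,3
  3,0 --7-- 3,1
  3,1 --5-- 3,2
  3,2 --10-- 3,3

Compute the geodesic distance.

Shortest path: 3,3 → 2,3 → 1,3 → 0,3 → 0,2, total weight = 12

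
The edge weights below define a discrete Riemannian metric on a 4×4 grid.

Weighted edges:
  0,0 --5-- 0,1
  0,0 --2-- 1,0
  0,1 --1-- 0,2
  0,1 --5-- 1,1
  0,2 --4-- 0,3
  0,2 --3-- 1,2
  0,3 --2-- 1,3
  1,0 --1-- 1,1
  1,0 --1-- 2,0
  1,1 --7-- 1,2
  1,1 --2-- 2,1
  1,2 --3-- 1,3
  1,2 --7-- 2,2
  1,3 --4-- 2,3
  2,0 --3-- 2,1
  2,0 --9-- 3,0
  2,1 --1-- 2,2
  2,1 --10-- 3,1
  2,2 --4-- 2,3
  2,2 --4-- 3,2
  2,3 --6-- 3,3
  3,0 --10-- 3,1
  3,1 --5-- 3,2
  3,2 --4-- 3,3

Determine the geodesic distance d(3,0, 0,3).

Shortest path: 3,0 → 2,0 → 1,0 → 1,1 → 0,1 → 0,2 → 0,3, total weight = 21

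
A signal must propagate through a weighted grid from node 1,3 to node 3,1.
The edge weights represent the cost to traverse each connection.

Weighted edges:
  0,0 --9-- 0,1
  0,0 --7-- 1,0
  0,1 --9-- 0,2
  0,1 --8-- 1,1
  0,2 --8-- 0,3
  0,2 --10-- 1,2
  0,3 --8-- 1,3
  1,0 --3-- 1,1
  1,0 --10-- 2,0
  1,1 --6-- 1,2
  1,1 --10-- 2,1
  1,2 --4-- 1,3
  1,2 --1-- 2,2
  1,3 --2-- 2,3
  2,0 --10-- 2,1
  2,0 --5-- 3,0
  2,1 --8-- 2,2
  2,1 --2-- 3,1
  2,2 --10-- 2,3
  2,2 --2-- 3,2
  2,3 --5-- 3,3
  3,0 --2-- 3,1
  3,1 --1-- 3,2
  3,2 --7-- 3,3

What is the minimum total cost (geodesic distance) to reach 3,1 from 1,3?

Shortest path: 1,3 → 1,2 → 2,2 → 3,2 → 3,1, total weight = 8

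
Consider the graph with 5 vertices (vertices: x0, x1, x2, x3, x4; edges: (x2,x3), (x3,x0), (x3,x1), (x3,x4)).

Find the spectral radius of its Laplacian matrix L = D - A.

Degrees: deg(x0) = 1, deg(x1) = 1, deg(x2) = 1, deg(x3) = 4, deg(x4) = 1.
L = D − A with rows/columns ordered (x0, x1, x2, x3, x4):
  [ 1,  0,  0, -1,  0]
  [ 0,  1,  0, -1,  0]
  [ 0,  0,  1, -1,  0]
  [-1, -1, -1,  4, -1]
  [ 0,  0,  0, -1,  1]
Characteristic polynomial: det(λI − L) = λ(λ − 1)³(λ − 5).
Roots: λ = 0; (λ − 1) = 0 ⇒ λ = 1 (multiplicity 3); (λ − 5) = 0 ⇒ λ = 5.
(Check: the roots sum (with multiplicity) to 8, matching trace L = Σdeg = 2·4 = 8.)
Laplacian eigenvalues: [0.0, 1.0, 1.0, 1.0, 5.0]. Largest eigenvalue (spectral radius) = 5.0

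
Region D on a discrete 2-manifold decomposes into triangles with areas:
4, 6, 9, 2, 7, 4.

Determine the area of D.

4 + 6 + 9 + 2 + 7 + 4 = 32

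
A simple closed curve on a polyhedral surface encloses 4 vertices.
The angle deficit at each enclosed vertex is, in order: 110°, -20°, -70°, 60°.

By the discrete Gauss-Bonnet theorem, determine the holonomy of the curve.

Holonomy = total enclosed curvature = 110° + (-20°) + (-70°) + 60° = 80°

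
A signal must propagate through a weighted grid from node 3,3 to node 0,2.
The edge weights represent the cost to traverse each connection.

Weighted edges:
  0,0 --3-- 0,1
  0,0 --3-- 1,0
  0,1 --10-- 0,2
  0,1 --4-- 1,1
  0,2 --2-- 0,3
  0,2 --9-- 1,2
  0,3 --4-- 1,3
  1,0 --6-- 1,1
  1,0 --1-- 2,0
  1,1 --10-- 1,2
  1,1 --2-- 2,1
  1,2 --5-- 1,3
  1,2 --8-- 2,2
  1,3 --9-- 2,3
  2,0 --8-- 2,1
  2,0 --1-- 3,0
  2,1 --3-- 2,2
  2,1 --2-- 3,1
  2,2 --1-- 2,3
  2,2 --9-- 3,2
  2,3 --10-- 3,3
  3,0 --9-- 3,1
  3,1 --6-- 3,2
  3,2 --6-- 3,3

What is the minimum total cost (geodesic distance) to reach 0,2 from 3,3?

Shortest path: 3,3 → 2,3 → 1,3 → 0,3 → 0,2, total weight = 25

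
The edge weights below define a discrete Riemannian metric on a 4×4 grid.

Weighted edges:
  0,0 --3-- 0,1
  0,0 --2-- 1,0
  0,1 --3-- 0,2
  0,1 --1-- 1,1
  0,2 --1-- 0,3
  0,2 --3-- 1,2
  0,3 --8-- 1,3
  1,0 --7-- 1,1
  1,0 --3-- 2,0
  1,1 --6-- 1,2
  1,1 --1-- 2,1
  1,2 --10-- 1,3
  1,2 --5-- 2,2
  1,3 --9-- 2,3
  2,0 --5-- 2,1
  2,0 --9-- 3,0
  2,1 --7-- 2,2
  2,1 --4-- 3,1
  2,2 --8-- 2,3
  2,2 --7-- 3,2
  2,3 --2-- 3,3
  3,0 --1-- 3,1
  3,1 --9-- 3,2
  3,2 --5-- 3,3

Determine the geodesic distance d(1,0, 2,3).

Shortest path: 1,0 → 0,0 → 0,1 → 1,1 → 2,1 → 2,2 → 2,3, total weight = 22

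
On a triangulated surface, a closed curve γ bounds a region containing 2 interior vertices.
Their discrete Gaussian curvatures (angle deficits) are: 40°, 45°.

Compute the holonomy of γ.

Holonomy = total enclosed curvature = 40° + 45° = 85°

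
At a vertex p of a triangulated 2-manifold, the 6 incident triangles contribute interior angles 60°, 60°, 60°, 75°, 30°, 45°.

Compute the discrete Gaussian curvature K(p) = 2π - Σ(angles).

Sum of angles = 330°. K = 360° - 330° = 30°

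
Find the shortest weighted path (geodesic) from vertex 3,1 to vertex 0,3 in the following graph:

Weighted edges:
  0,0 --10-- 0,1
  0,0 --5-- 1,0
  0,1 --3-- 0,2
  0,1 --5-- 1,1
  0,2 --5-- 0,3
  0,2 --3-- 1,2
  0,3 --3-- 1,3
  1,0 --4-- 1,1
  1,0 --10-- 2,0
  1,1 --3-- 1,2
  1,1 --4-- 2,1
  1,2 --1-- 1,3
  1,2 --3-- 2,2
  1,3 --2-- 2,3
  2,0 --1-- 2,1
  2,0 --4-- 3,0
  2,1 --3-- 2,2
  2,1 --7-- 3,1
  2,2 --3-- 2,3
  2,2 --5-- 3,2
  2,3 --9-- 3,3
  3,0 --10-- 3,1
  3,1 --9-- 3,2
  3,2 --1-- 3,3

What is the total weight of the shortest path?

Shortest path: 3,1 → 2,1 → 2,2 → 1,2 → 1,3 → 0,3, total weight = 17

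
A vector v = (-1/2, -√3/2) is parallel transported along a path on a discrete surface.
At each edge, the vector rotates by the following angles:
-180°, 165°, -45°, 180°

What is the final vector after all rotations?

Total rotation: (-180°) + 165° + (-45°) + 180° = 120°. Final vector: (1, 0)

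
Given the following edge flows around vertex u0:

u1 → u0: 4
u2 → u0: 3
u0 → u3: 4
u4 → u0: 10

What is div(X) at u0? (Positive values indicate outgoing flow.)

Divergence = sum of outgoing flows = (-4) + (-3) + 4 + (-10) = -13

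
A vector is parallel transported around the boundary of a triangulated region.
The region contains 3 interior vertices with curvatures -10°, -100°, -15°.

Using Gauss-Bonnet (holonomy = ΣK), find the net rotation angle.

Holonomy = total enclosed curvature = (-10°) + (-100°) + (-15°) = -125°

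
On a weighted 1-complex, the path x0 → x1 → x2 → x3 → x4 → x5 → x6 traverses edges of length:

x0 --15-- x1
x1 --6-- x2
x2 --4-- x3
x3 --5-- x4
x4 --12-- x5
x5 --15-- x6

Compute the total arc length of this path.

Arc length = 15 + 6 + 4 + 5 + 12 + 15 = 57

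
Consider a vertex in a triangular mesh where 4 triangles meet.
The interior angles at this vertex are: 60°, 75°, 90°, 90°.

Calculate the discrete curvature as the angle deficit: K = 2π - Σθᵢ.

Sum of angles = 315°. K = 360° - 315° = 45°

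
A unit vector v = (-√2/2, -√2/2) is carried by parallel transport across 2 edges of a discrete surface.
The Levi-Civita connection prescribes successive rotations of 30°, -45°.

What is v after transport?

Total rotation: 30° + (-45°) = -15°. Final vector: (-0.8660, -0.5000)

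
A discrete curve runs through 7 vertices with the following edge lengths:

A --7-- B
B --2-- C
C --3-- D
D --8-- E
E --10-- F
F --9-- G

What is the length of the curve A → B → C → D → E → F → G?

Arc length = 7 + 2 + 3 + 8 + 10 + 9 = 39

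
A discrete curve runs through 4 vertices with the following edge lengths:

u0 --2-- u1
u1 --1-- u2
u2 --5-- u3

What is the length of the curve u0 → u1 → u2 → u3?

Arc length = 2 + 1 + 5 = 8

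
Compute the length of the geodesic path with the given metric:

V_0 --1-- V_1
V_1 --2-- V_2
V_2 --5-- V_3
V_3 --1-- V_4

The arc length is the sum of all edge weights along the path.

Arc length = 1 + 2 + 5 + 1 = 9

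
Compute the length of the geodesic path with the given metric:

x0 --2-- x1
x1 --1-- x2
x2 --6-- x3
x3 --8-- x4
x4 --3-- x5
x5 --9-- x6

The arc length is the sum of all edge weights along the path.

Arc length = 2 + 1 + 6 + 8 + 3 + 9 = 29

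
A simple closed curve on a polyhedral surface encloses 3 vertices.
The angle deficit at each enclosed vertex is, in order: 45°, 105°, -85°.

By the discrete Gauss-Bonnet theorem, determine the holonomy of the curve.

Holonomy = total enclosed curvature = 45° + 105° + (-85°) = 65°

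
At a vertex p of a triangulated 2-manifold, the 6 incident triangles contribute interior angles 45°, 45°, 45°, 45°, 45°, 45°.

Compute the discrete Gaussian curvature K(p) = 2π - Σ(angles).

Sum of angles = 270°. K = 360° - 270° = 90°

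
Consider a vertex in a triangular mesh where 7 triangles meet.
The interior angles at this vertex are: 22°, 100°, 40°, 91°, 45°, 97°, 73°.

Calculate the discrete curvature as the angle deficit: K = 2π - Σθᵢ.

Sum of angles = 468°. K = 360° - 468° = -108° = -3π/5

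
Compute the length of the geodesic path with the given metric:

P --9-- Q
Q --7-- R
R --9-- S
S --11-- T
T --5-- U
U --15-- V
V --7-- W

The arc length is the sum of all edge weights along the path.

Arc length = 9 + 7 + 9 + 11 + 5 + 15 + 7 = 63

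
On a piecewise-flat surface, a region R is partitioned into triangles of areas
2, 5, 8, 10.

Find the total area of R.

2 + 5 + 8 + 10 = 25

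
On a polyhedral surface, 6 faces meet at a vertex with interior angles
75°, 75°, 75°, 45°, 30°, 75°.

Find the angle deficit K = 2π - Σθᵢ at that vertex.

Sum of angles = 375°. K = 360° - 375° = -15° = -π/12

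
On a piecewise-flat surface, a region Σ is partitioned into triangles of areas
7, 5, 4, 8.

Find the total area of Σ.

7 + 5 + 4 + 8 = 24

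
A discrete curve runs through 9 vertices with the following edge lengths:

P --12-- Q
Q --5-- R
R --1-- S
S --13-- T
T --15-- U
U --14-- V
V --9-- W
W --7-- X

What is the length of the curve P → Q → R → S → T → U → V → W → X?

Arc length = 12 + 5 + 1 + 13 + 15 + 14 + 9 + 7 = 76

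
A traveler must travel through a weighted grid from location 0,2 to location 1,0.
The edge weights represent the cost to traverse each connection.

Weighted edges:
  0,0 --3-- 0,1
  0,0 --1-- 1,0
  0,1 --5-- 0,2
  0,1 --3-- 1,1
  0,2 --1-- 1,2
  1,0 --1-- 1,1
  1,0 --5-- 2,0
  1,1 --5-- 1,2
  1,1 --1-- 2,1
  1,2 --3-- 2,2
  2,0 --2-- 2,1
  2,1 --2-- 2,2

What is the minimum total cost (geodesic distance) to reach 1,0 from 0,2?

Shortest path: 0,2 → 1,2 → 1,1 → 1,0, total weight = 7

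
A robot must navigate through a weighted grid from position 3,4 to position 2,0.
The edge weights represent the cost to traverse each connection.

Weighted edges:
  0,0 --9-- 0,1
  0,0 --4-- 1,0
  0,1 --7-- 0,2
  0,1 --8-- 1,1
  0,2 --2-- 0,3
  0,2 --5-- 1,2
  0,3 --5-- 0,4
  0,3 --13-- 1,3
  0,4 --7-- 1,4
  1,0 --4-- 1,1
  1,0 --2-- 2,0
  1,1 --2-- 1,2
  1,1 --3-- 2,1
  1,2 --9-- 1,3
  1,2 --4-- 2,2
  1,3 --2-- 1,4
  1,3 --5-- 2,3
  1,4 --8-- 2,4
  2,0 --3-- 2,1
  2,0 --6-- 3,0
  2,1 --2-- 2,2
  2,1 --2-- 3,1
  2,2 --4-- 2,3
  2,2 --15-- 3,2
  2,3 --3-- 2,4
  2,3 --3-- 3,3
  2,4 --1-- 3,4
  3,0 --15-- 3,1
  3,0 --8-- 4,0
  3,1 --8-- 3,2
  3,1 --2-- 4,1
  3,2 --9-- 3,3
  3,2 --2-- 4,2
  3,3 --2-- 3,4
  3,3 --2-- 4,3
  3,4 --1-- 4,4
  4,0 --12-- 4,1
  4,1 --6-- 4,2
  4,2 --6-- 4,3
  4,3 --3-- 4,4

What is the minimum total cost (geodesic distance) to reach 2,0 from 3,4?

Shortest path: 3,4 → 2,4 → 2,3 → 2,2 → 2,1 → 2,0, total weight = 13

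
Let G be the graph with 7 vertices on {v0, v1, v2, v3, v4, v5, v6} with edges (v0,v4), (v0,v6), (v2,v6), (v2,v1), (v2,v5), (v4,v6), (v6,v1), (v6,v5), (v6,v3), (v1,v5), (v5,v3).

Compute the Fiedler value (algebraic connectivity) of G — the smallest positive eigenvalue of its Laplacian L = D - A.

Degrees: deg(v0) = 2, deg(v1) = 3, deg(v2) = 3, deg(v3) = 2, deg(v4) = 2, deg(v5) = 4, deg(v6) = 6.
L = D − A with rows/columns ordered (v0, v1, v2, v3, v4, v5, v6):
  [ 2,  0,  0,  0, -1,  0, -1]
  [ 0,  3, -1,  0,  0, -1, -1]
  [ 0, -1,  3,  0,  0, -1, -1]
  [ 0,  0,  0,  2,  0, -1, -1]
  [-1,  0,  0,  0,  2,  0, -1]
  [ 0, -1, -1, -1,  0,  4, -1]
  [-1, -1, -1, -1, -1, -1,  6]
Characteristic polynomial: det(λI − L) = λ(λ − 1)(λ − 2)(λ − 3)(λ − 4)(λ − 5)(λ − 7).
Roots: λ = 0; (λ − 1) = 0 ⇒ λ = 1; (λ − 2) = 0 ⇒ λ = 2; (λ − 3) = 0 ⇒ λ = 3; (λ − 4) = 0 ⇒ λ = 4; (λ − 5) = 0 ⇒ λ = 5; (λ − 7) = 0 ⇒ λ = 7.
(Check: the roots sum (with multiplicity) to 22, matching trace L = Σdeg = 2·11 = 22.)
Laplacian eigenvalues: [0.0, 1.0, 2.0, 3.0, 4.0, 5.0, 7.0]. Algebraic connectivity (smallest non-zero eigenvalue) = 1.0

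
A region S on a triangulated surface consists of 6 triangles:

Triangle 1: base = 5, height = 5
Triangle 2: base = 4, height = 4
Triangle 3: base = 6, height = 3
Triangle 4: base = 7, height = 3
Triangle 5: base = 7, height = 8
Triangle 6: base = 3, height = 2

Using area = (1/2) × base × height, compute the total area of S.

(1/2)×5×5 + (1/2)×4×4 + (1/2)×6×3 + (1/2)×7×3 + (1/2)×7×8 + (1/2)×3×2 = 71.0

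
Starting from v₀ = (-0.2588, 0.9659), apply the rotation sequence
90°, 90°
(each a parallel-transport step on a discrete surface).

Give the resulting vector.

Total rotation: 90° + 90° = 180°. Final vector: (0.2588, -0.9659)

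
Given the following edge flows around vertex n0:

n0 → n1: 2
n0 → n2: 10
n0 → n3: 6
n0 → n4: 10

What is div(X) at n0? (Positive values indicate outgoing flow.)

Divergence = sum of outgoing flows = 2 + 10 + 6 + 10 = 28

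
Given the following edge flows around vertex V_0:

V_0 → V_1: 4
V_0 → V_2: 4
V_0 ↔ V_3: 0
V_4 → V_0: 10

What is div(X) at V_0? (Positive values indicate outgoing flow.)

Divergence = sum of outgoing flows = 4 + 4 + 0 + (-10) = -2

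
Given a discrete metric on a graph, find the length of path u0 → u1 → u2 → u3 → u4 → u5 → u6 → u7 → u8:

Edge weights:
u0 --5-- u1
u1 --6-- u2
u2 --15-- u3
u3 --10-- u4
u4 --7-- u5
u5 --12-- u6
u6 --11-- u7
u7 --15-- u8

Arc length = 5 + 6 + 15 + 10 + 7 + 12 + 11 + 15 = 81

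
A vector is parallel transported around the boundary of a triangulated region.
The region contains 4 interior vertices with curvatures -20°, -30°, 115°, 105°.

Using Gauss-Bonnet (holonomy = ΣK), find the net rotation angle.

Holonomy = total enclosed curvature = (-20°) + (-30°) + 115° + 105° = 170°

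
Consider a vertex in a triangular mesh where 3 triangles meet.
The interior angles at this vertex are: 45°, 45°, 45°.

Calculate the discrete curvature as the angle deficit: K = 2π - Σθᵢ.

Sum of angles = 135°. K = 360° - 135° = 225° = 5π/4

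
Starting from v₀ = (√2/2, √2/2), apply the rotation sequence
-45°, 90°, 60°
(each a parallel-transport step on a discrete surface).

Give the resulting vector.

Total rotation: (-45°) + 90° + 60° = 105°. Final vector: (-0.8660, 0.5000)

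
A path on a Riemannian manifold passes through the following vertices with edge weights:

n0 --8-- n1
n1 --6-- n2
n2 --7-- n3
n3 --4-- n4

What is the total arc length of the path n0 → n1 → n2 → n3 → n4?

Arc length = 8 + 6 + 7 + 4 = 25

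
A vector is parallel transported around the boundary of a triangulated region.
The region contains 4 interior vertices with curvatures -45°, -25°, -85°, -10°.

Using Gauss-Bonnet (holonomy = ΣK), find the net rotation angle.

Holonomy = total enclosed curvature = (-45°) + (-25°) + (-85°) + (-10°) = -165°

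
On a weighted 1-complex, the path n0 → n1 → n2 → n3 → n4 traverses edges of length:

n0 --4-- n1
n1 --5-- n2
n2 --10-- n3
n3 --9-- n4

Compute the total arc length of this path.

Arc length = 4 + 5 + 10 + 9 = 28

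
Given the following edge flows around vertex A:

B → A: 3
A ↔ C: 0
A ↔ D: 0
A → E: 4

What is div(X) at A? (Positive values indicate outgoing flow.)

Divergence = sum of outgoing flows = (-3) + 0 + 0 + 4 = 1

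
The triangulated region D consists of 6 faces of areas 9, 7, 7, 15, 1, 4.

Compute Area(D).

9 + 7 + 7 + 15 + 1 + 4 = 43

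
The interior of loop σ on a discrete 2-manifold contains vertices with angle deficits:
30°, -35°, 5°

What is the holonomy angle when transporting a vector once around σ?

Holonomy = total enclosed curvature = 30° + (-35°) + 5° = 0°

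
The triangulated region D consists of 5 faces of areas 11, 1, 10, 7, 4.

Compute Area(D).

11 + 1 + 10 + 7 + 4 = 33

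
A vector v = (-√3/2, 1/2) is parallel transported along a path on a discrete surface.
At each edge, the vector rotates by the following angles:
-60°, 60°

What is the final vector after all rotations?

Total rotation: (-60°) + 60° = 0°. Final vector: (-0.8660, 0.5000)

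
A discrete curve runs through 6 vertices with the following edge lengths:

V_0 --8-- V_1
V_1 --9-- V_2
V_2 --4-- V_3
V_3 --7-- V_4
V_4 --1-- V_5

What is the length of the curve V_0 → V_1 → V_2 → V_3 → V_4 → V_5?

Arc length = 8 + 9 + 4 + 7 + 1 = 29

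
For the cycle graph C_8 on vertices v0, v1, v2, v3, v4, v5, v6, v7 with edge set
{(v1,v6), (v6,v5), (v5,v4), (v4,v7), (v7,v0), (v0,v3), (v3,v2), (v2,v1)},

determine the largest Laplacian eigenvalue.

The cycle graph C_n has Laplacian eigenvalues λ_k = 2 − 2cos(2πk/n), k = 0, 1, …, n−1. Here n = 8:
k=0: 2 − 2cos(0) = 0.0; k=1: 2 − 2cos(π/4) = 0.5858; k=2: 2 − 2cos(π/2) = 2.0; k=3: 2 − 2cos(3π/4) = 3.4142; k=4: 2 − 2cos(π) = 4.0; k=5: 2 − 2cos(5π/4) = 3.4142; k=6: 2 − 2cos(3π/2) = 2.0; k=7: 2 − 2cos(7π/4) = 0.5858.
Laplacian eigenvalues: [0.0, 0.5858, 0.5858, 2.0, 2.0, 3.4142, 3.4142, 4.0]. Largest eigenvalue (spectral radius) = 4.0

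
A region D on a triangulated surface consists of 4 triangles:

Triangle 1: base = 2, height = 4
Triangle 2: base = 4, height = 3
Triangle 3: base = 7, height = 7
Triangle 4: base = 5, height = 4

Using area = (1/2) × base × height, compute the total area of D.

(1/2)×2×4 + (1/2)×4×3 + (1/2)×7×7 + (1/2)×5×4 = 44.5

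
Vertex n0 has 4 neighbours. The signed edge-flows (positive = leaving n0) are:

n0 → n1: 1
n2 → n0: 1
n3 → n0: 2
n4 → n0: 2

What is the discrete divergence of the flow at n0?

Divergence = sum of outgoing flows = 1 + (-1) + (-2) + (-2) = -4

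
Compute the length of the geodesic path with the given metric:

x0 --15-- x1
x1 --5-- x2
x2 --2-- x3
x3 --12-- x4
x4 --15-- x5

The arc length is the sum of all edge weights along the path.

Arc length = 15 + 5 + 2 + 12 + 15 = 49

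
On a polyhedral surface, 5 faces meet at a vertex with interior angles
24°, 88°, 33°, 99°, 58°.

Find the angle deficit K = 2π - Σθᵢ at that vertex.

Sum of angles = 302°. K = 360° - 302° = 58° = 29π/90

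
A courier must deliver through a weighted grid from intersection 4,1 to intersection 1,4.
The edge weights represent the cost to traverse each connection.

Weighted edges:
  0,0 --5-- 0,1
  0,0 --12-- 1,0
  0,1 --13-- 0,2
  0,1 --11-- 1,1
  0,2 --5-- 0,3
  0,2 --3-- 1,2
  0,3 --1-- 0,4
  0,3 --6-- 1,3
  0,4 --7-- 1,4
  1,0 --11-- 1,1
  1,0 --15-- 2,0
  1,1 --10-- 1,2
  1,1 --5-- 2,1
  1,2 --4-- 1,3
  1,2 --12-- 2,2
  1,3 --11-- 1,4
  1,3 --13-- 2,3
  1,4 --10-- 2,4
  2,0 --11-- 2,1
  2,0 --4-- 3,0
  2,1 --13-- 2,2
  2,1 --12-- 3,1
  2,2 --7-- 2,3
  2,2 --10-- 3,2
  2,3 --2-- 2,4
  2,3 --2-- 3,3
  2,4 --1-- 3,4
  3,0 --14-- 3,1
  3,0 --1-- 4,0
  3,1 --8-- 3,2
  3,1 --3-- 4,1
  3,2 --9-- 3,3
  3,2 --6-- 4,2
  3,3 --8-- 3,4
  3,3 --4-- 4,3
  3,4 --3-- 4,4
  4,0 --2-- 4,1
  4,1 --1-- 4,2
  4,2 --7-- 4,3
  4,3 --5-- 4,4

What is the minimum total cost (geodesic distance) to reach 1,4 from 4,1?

Shortest path: 4,1 → 4,2 → 4,3 → 3,3 → 2,3 → 2,4 → 1,4, total weight = 26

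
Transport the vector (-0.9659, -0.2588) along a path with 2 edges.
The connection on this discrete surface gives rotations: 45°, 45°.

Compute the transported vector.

Total rotation: 45° + 45° = 90°. Final vector: (0.2588, -0.9659)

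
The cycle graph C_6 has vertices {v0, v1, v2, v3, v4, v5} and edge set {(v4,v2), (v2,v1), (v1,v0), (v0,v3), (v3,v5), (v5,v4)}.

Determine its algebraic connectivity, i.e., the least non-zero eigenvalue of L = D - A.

The cycle graph C_n has Laplacian eigenvalues λ_k = 2 − 2cos(2πk/n), k = 0, 1, …, n−1. Here n = 6:
k=0: 2 − 2cos(0) = 0.0; k=1: 2 − 2cos(π/3) = 1.0; k=2: 2 − 2cos(2π/3) = 3.0; k=3: 2 − 2cos(π) = 4.0; k=4: 2 − 2cos(4π/3) = 3.0; k=5: 2 − 2cos(5π/3) = 1.0.
Laplacian eigenvalues: [0.0, 1.0, 1.0, 3.0, 3.0, 4.0]. Algebraic connectivity (smallest non-zero eigenvalue) = 1.0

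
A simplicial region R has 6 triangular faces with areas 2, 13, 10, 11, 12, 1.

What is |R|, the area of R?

2 + 13 + 10 + 11 + 12 + 1 = 49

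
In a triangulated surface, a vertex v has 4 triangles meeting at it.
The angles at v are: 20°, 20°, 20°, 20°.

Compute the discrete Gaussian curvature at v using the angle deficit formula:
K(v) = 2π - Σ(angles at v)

Sum of angles = 80°. K = 360° - 80° = 280°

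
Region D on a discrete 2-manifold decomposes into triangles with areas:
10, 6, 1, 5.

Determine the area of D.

10 + 6 + 1 + 5 = 22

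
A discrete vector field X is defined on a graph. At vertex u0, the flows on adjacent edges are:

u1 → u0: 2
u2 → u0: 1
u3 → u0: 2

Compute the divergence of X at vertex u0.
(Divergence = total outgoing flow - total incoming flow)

Divergence = sum of outgoing flows = (-2) + (-1) + (-2) = -5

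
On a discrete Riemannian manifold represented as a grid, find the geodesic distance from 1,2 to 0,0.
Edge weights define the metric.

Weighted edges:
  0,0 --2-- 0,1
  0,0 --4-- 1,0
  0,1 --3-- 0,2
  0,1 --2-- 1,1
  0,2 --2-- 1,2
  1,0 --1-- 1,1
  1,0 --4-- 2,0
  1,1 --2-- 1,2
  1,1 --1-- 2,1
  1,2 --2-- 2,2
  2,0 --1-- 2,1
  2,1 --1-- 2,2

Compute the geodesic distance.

Shortest path: 1,2 → 1,1 → 0,1 → 0,0, total weight = 6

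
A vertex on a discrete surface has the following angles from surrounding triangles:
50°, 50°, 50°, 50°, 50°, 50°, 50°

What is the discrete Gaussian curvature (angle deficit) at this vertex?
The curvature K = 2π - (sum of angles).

Sum of angles = 350°. K = 360° - 350° = 10° = π/18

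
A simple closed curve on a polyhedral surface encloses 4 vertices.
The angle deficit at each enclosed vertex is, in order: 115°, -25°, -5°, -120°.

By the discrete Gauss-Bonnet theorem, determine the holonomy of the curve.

Holonomy = total enclosed curvature = 115° + (-25°) + (-5°) + (-120°) = -35°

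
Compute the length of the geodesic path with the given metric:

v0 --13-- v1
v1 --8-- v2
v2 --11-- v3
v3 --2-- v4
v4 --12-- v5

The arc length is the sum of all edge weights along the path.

Arc length = 13 + 8 + 11 + 2 + 12 = 46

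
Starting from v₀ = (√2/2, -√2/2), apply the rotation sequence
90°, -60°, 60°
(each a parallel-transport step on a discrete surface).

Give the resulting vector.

Total rotation: 90° + (-60°) + 60° = 90°. Final vector: (0.7071, 0.7071)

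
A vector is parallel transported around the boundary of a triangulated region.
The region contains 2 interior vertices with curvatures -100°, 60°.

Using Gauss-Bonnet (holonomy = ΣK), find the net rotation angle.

Holonomy = total enclosed curvature = (-100°) + 60° = -40°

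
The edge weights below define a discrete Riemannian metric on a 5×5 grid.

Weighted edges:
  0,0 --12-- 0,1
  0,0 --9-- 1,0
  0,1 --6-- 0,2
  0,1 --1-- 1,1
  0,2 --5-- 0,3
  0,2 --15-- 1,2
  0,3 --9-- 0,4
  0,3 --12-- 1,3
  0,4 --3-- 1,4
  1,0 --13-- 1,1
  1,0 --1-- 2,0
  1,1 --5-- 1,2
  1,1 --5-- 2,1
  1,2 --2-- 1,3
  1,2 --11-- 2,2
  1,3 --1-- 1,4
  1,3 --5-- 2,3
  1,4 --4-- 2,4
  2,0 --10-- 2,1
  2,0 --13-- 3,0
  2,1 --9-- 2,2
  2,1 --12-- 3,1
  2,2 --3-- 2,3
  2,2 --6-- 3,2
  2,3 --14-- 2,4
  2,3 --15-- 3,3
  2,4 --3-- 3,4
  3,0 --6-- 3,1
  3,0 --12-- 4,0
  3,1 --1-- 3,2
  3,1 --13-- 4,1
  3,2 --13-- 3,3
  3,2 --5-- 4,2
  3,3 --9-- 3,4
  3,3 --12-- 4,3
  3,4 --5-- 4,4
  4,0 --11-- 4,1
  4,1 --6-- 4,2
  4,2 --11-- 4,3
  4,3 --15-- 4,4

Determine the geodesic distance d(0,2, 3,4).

Shortest path: 0,2 → 0,1 → 1,1 → 1,2 → 1,3 → 1,4 → 2,4 → 3,4, total weight = 22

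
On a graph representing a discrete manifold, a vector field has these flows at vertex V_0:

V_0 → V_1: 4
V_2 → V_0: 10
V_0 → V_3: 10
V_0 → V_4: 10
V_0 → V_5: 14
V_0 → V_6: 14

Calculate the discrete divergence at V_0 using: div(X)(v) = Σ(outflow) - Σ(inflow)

Divergence = sum of outgoing flows = 4 + (-10) + 10 + 10 + 14 + 14 = 42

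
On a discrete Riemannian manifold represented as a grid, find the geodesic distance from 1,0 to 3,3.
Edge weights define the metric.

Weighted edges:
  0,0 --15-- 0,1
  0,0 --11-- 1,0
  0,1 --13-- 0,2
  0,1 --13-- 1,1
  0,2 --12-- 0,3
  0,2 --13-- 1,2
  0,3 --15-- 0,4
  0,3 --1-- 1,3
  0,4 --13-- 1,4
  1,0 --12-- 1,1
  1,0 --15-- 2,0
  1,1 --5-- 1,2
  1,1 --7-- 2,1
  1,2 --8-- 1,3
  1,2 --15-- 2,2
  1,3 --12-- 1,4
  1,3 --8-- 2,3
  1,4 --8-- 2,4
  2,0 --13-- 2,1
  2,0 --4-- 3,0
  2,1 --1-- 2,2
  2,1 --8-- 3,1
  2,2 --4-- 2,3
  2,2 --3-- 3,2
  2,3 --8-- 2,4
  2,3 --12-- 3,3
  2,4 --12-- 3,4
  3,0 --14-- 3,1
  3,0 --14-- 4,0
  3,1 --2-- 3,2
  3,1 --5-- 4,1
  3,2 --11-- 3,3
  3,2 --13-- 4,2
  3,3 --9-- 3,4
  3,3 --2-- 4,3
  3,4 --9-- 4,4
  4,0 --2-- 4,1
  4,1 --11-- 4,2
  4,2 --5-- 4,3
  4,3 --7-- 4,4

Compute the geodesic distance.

Shortest path: 1,0 → 1,1 → 2,1 → 2,2 → 3,2 → 3,3, total weight = 34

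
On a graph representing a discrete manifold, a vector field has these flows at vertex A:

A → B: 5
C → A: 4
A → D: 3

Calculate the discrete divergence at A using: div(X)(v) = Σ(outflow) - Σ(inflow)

Divergence = sum of outgoing flows = 5 + (-4) + 3 = 4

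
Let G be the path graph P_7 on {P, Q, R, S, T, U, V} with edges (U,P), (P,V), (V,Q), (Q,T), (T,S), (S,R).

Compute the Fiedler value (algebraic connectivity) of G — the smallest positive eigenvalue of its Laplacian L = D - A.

The path graph P_n has Laplacian eigenvalues λ_k = 2 − 2cos(kπ/n), k = 0, 1, …, n−1. Here n = 7:
k=0: 2 − 2cos(0) = 0.0; k=1: 2 − 2cos(π/7) = 0.1981; k=2: 2 − 2cos(2π/7) = 0.753; k=3: 2 − 2cos(3π/7) = 1.555; k=4: 2 − 2cos(4π/7) = 2.445; k=5: 2 − 2cos(5π/7) = 3.247; k=6: 2 − 2cos(6π/7) = 3.8019.
Laplacian eigenvalues: [0.0, 0.1981, 0.753, 1.555, 2.445, 3.247, 3.8019]. Algebraic connectivity (smallest non-zero eigenvalue) = 0.1981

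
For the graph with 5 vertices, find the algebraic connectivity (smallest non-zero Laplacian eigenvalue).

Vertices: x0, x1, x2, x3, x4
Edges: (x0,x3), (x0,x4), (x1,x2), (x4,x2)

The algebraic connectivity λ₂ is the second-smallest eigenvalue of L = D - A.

Degrees: deg(x0) = 2, deg(x1) = 1, deg(x2) = 2, deg(x3) = 1, deg(x4) = 2.
L = D − A with rows/columns ordered (x0, x1, x2, x3, x4):
  [ 2,  0,  0, -1, -1]
  [ 0,  1, -1,  0,  0]
  [ 0, -1,  2,  0, -1]
  [-1,  0,  0,  1,  0]
  [-1,  0, -1,  0,  2]
Characteristic polynomial: det(λI − L) = λ(λ² − 3λ + 1)(λ² − 5λ + 5).
Roots: λ = 0; (λ² − 3λ + 1) = 0 ⇒ λ = (3 ± √5)/2 ≈ 0.382, 2.618; (λ² − 5λ + 5) = 0 ⇒ λ = (5 ± √5)/2 ≈ 1.382, 3.618.
(Check: the roots sum (with multiplicity) to 8, matching trace L = Σdeg = 2·4 = 8.)
Laplacian eigenvalues: [0.0, 0.382, 1.382, 2.618, 3.618]. Algebraic connectivity (smallest non-zero eigenvalue) = 0.382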